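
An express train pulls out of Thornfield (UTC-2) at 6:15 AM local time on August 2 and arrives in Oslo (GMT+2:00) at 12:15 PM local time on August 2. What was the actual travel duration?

2 hours

Oslo is 4:00 ahead of Thornfield.
Clock-face elapsed time (ignoring zones) is 6 hours.
Actual elapsed = 6 hours − 4:00 = 2 hours.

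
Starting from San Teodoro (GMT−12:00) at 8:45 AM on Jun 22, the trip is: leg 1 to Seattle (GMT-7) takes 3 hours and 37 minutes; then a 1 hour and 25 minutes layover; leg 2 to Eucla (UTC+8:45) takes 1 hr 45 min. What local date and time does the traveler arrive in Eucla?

12:17 PM on June 23

Convert departure to UTC: 8:45 AM + 12:00 = 8:45 PM UTC on Jun 22.
Add 3 hours 37 minutes leg 1 → 12:22 AM UTC (Jun 23).
Add 1 hour and 25 minutes layover in Seattle → 1:47 AM UTC.
Add 1 hour and 45 minutes leg 2 → 3:32 AM UTC.
Eucla is UTC+8:45, so local arrival = 3:32 AM + 8:45 = 12:17 PM on Jun 23.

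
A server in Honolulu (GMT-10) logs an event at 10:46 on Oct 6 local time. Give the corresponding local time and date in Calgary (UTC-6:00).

In UTC: 10:46 + 10:00 = 20:46 on Oct 6.
Calgary is UTC−6:00: 20:46 − 6:00 = 14:46 on Oct 6.

14:46 on October 6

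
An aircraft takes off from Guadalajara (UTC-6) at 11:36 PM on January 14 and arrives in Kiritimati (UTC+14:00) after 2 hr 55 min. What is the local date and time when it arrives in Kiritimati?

10:31 PM on January 15

Kiritimati is 20:00 ahead of Guadalajara.
After 2 hours 55 minutes it is 2:31 AM (Jan 15) in Guadalajara.
Shift by the zone difference: 2:31 AM + 20:00 = 10:31 PM on Jan 15 in Kiritimati.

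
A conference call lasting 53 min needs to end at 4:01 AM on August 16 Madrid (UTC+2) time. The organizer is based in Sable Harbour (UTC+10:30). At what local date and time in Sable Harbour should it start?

Target end time in UTC: 4:01 AM − 2:00 = 2:01 AM on Aug 16.
Subtract 53 minutes → start 1:08 AM UTC on Aug 16.
Sable Harbour is UTC+10:30: 1:08 AM + 10:30 = 11:38 AM on Aug 16.

11:38 AM on August 16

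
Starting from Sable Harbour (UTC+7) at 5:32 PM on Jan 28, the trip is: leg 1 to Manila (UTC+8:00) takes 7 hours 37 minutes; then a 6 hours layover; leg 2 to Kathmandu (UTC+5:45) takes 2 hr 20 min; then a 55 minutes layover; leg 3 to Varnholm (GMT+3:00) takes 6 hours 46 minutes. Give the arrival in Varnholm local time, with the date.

Convert departure to UTC: 5:32 PM − 7:00 = 10:32 AM UTC on Jan 28.
Add 7 hours 37 minutes leg 1 → 6:09 PM UTC.
Add 6 hours layover in Manila → 12:09 AM UTC (Jan 29).
Add 2 hours and 20 minutes leg 2 → 2:29 AM UTC.
Add 55 minutes layover in Kathmandu → 3:24 AM UTC.
Add 6 hours 46 minutes leg 3 → 10:10 AM UTC.
Varnholm is UTC+3:00, so local arrival = 10:10 AM + 3:00 = 1:10 PM on Jan 29.

1:10 PM on January 29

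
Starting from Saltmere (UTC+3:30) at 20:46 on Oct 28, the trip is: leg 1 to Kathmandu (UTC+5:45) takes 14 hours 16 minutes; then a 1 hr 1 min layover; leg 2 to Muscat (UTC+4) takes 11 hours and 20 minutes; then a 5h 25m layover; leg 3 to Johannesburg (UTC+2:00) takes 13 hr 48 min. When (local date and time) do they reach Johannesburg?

Convert departure to UTC: 20:46 − 3:30 = 17:16 UTC on Oct 28.
Add 14 hours and 16 minutes leg 1 → 07:32 UTC (Oct 29).
Add 1 hour and 1 minute layover in Kathmandu → 08:33 UTC.
Add 11 hours and 20 minutes leg 2 → 19:53 UTC.
Add 5 hours 25 minutes layover in Muscat → 01:18 UTC (Oct 30).
Add 13 hours and 48 minutes leg 3 → 15:06 UTC.
Johannesburg is UTC+2:00, so local arrival = 15:06 + 2:00 = 17:06 on Oct 30.

17:06 on October 30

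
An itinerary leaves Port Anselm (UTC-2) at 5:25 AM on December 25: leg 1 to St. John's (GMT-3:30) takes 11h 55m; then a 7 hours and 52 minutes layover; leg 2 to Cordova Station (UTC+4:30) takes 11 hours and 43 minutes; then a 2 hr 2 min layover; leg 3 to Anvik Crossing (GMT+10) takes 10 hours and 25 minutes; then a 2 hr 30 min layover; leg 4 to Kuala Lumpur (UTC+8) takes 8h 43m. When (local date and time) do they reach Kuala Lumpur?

10:35 PM on December 27

Convert departure to UTC: 5:25 AM + 2:00 = 7:25 AM UTC on Dec 25.
Add 11 hours 55 minutes leg 1 → 7:20 PM UTC.
Add 7 hours and 52 minutes layover in St. John's → 3:12 AM UTC (Dec 26).
Add 11 hours and 43 minutes leg 2 → 2:55 PM UTC.
Add 2 hours and 2 minutes layover in Cordova Station → 4:57 PM UTC.
Add 10 hours 25 minutes leg 3 → 3:22 AM UTC (Dec 27).
Add 2 hours 30 minutes layover in Anvik Crossing → 5:52 AM UTC.
Add 8 hours 43 minutes leg 4 → 2:35 PM UTC.
Kuala Lumpur is UTC+8:00, so local arrival = 2:35 PM + 8:00 = 10:35 PM on Dec 27.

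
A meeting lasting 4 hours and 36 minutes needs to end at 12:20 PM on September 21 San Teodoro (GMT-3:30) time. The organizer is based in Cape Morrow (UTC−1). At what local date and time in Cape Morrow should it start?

10:14 AM on Sep 21

Target end time in UTC: 12:20 PM + 3:30 = 3:50 PM on Sep 21.
Subtract 4 hours and 36 minutes → start 11:14 AM UTC on Sep 21.
Cape Morrow is UTC−1:00: 11:14 AM − 1:00 = 10:14 AM on Sep 21.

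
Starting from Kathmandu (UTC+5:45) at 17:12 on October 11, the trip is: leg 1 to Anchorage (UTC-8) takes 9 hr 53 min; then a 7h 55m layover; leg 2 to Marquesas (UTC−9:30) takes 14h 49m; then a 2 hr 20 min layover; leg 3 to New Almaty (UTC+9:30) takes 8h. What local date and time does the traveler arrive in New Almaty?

15:54 on October 13

Convert departure to UTC: 17:12 − 5:45 = 11:27 UTC on Oct 11.
Add 9 hours 53 minutes leg 1 → 21:20 UTC.
Add 7 hours 55 minutes layover in Anchorage → 05:15 UTC (Oct 12).
Add 14 hours and 49 minutes leg 2 → 20:04 UTC.
Add 2 hours and 20 minutes layover in Marquesas → 22:24 UTC.
Add 8 hours leg 3 → 06:24 UTC (Oct 13).
New Almaty is UTC+9:30, so local arrival = 06:24 + 9:30 = 15:54 on Oct 13.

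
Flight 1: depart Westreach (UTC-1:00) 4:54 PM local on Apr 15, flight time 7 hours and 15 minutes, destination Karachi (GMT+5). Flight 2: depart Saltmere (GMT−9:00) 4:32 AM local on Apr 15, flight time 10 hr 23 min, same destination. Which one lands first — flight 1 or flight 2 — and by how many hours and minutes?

Flight 1 in UTC: 4:54 PM + 1:00 = 5:54 PM on Apr 15.
+7 hours 15 minutes → arrive 1:09 AM UTC on Apr 16.
Flight 2 in UTC: 4:32 AM + 9:00 = 1:32 PM on Apr 15.
+10 hours and 23 minutes → arrive 11:55 PM UTC on Apr 15.
Flight 2 lands earlier by 1 hour 14 minutes.

the second, by 1 hour 14 minutes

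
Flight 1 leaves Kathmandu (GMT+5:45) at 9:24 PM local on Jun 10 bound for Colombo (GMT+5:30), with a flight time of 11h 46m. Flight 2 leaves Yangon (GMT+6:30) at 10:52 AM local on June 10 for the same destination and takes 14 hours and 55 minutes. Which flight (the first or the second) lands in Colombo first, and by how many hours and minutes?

the second, by 8 hours 8 minutes

Flight 1 in UTC: 9:24 PM − 5:45 = 3:39 PM on Jun 10.
+11 hours 46 minutes → arrive 3:25 AM UTC on Jun 11.
Flight 2 in UTC: 10:52 AM − 6:30 = 4:22 AM on Jun 10.
+14 hours 55 minutes → arrive 7:17 PM UTC on Jun 10.
Flight 2 lands earlier by 8 hours 8 minutes.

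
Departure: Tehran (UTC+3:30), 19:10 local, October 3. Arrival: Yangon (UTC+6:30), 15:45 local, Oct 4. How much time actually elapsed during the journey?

Departure in UTC: 19:10 − 3:30 = 15:40 on Oct 3.
Arrival in UTC: 15:45 − 6:30 = 09:15 on Oct 4.
Elapsed = 09:15 − 15:40 (+1 day) = 17 hours 35 minutes.

17 hours 35 minutes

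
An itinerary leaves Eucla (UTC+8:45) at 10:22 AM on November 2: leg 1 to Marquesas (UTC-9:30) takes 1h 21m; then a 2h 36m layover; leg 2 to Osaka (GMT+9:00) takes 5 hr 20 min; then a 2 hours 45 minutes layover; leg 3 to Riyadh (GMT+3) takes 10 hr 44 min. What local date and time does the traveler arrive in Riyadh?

Convert departure to UTC: 10:22 AM − 8:45 = 1:37 AM UTC on Nov 2.
Add 1 hour and 21 minutes leg 1 → 2:58 AM UTC.
Add 2 hours and 36 minutes layover in Marquesas → 5:34 AM UTC.
Add 5 hours 20 minutes leg 2 → 10:54 AM UTC.
Add 2 hours and 45 minutes layover in Osaka → 1:39 PM UTC.
Add 10 hours 44 minutes leg 3 → 12:23 AM UTC (Nov 3).
Riyadh is UTC+3:00, so local arrival = 12:23 AM + 3:00 = 3:23 AM on Nov 3.

3:23 AM on Nov 3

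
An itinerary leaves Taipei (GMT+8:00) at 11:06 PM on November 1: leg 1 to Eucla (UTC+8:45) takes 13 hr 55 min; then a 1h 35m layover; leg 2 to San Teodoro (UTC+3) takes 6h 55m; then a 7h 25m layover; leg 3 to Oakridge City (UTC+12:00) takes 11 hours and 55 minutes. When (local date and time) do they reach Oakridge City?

8:51 PM on November 3

Convert departure to UTC: 11:06 PM − 8:00 = 3:06 PM UTC on Nov 1.
Add 13 hours and 55 minutes leg 1 → 5:01 AM UTC (Nov 2).
Add 1 hour and 35 minutes layover in Eucla → 6:36 AM UTC.
Add 6 hours and 55 minutes leg 2 → 1:31 PM UTC.
Add 7 hours and 25 minutes layover in San Teodoro → 8:56 PM UTC.
Add 11 hours and 55 minutes leg 3 → 8:51 AM UTC (Nov 3).
Oakridge City is UTC+12:00, so local arrival = 8:51 AM + 12:00 = 8:51 PM on Nov 3.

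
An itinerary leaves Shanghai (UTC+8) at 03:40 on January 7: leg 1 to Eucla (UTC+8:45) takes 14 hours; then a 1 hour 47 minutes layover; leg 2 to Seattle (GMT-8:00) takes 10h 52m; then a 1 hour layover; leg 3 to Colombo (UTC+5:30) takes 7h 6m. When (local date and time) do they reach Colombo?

Convert departure to UTC: 03:40 − 8:00 = 19:40 UTC on Jan 6.
Add 14 hours leg 1 → 09:40 UTC (Jan 7).
Add 1 hour and 47 minutes layover in Eucla → 11:27 UTC.
Add 10 hours 52 minutes leg 2 → 22:19 UTC.
Add 1 hour layover in Seattle → 23:19 UTC.
Add 7 hours 6 minutes leg 3 → 06:25 UTC (Jan 8).
Colombo is UTC+5:30, so local arrival = 06:25 + 5:30 = 11:55 on Jan 8.

11:55 on January 8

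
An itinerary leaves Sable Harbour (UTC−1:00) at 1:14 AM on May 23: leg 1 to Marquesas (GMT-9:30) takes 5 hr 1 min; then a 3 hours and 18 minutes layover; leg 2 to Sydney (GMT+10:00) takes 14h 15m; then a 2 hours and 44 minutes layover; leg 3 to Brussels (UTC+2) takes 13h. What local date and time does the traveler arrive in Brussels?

Convert departure to UTC: 1:14 AM + 1:00 = 2:14 AM UTC on May 23.
Add 5 hours 1 minute leg 1 → 7:15 AM UTC.
Add 3 hours and 18 minutes layover in Marquesas → 10:33 AM UTC.
Add 14 hours 15 minutes leg 2 → 12:48 AM UTC (May 24).
Add 2 hours 44 minutes layover in Sydney → 3:32 AM UTC.
Add 13 hours leg 3 → 4:32 PM UTC.
Brussels is UTC+2:00, so local arrival = 4:32 PM + 2:00 = 6:32 PM on May 24.

6:32 PM on May 24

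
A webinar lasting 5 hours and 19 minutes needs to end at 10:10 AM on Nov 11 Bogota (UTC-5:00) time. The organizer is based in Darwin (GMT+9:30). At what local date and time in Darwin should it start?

Target end time in UTC: 10:10 AM + 5:00 = 3:10 PM on Nov 11.
Subtract 5 hours 19 minutes → start 9:51 AM UTC on Nov 11.
Darwin is UTC+9:30: 9:51 AM + 9:30 = 7:21 PM on Nov 11.

7:21 PM on Nov 11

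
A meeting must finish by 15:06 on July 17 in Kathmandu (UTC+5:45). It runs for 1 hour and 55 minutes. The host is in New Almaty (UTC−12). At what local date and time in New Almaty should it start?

Target end time in UTC: 15:06 − 5:45 = 09:21 on Jul 17.
Subtract 1 hour and 55 minutes → start 07:26 UTC on Jul 17.
New Almaty is UTC−12:00: 07:26 − 12:00 = 19:26 on Jul 16.

19:26 on July 16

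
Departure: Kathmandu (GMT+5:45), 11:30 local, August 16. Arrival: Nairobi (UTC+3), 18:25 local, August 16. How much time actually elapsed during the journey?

9 hours 40 minutes

Departure in UTC: 11:30 − 5:45 = 05:45 on Aug 16.
Arrival in UTC: 18:25 − 3:00 = 15:25 on Aug 16.
Elapsed = 15:25 − 05:45 = 9 hours 40 minutes.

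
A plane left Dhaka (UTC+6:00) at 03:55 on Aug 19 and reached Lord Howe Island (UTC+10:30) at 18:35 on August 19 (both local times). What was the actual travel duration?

10 hours 10 minutes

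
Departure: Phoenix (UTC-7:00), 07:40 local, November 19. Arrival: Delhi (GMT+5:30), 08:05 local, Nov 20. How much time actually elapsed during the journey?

11 hours 55 minutes

Departure in UTC: 07:40 + 7:00 = 14:40 on Nov 19.
Arrival in UTC: 08:05 − 5:30 = 02:35 on Nov 20.
Elapsed = 02:35 − 14:40 (+1 day) = 11 hours 55 minutes.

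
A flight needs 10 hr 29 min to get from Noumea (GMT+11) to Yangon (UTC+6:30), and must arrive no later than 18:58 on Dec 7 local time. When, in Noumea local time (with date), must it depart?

Target arrival in UTC: 18:58 − 6:30 = 12:28 on Dec 7.
Subtract 10 hours 29 minutes → departure 01:59 UTC on Dec 7.
Noumea is UTC+11:00: 01:59 + 11:00 = 12:59 on Dec 7.

12:59 on Dec 7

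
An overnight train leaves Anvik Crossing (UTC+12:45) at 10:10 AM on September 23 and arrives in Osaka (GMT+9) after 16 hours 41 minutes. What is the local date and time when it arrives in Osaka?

11:06 PM on Sep 23

Convert departure to UTC: 10:10 AM − 12:45 = 9:25 PM UTC on Sep 22.
Add 16 hours and 41 minutes travel time → 2:06 PM UTC (Sep 23).
Osaka is UTC+9:00, so local arrival = 2:06 PM + 9:00 = 11:06 PM on Sep 23.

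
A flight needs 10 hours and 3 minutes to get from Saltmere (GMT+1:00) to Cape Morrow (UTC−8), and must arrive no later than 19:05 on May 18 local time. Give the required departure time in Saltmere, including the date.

18:02 on May 18

Target arrival in UTC: 19:05 + 8:00 = 03:05 on May 19.
Subtract 10 hours and 3 minutes → departure 17:02 UTC on May 18.
Saltmere is UTC+1:00: 17:02 + 1:00 = 18:02 on May 18.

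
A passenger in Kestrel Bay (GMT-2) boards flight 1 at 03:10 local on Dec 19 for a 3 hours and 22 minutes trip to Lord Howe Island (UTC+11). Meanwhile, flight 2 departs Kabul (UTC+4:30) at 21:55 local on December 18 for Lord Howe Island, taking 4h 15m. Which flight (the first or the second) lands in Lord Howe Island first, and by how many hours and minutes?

Flight 1 in UTC: 03:10 + 2:00 = 05:10 on Dec 19.
+3 hours 22 minutes → arrive 08:32 UTC on Dec 19.
Flight 2 in UTC: 21:55 − 4:30 = 17:25 on Dec 18.
+4 hours and 15 minutes → arrive 21:40 UTC on Dec 18.
Flight 2 lands earlier by 10 hours 52 minutes.

the second, by 10 hours 52 minutes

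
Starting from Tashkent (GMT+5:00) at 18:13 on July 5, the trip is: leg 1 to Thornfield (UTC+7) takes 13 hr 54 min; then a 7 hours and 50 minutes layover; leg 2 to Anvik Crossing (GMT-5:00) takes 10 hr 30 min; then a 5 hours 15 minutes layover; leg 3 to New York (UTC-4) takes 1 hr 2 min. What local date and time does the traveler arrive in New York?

23:44 on Jul 6

Convert departure to UTC: 18:13 − 5:00 = 13:13 UTC on Jul 5.
Add 13 hours and 54 minutes leg 1 → 03:07 UTC (Jul 6).
Add 7 hours and 50 minutes layover in Thornfield → 10:57 UTC.
Add 10 hours 30 minutes leg 2 → 21:27 UTC.
Add 5 hours 15 minutes layover in Anvik Crossing → 02:42 UTC (Jul 7).
Add 1 hour and 2 minutes leg 3 → 03:44 UTC.
New York is UTC−4:00, so local arrival = 03:44 − 4:00 = 23:44 on Jul 6.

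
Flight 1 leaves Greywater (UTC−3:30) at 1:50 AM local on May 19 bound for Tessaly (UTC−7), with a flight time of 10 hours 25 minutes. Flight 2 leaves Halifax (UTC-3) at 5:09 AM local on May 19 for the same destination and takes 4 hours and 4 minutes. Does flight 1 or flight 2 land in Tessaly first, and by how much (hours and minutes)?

Flight 1 in UTC: 1:50 AM + 3:30 = 5:20 AM on May 19.
+10 hours and 25 minutes → arrive 3:45 PM UTC on May 19.
Flight 2 in UTC: 5:09 AM + 3:00 = 8:09 AM on May 19.
+4 hours 4 minutes → arrive 12:13 PM UTC on May 19.
Flight 2 lands earlier by 3 hours 32 minutes.

the second, by 3 hours 32 minutes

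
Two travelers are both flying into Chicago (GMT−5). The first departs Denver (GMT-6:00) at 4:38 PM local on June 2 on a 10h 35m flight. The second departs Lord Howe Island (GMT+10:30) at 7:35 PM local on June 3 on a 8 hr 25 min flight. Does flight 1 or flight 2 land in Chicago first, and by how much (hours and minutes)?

the first, by 8 hours 17 minutes

Flight 1 in UTC: 4:38 PM + 6:00 = 10:38 PM on Jun 2.
+10 hours and 35 minutes → arrive 9:13 AM UTC on Jun 3.
Flight 2 in UTC: 7:35 PM − 10:30 = 9:05 AM on Jun 3.
+8 hours 25 minutes → arrive 5:30 PM UTC on Jun 3.
Flight 1 lands earlier by 8 hours 17 minutes.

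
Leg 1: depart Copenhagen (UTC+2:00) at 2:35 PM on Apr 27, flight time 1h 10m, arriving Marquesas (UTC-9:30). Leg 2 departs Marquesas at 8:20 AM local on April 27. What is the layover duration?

4 hours 5 minutes

Convert departure to UTC: 2:35 PM − 2:00 = 12:35 PM UTC on Apr 27.
Add 1 hour and 10 minutes flight time → 1:45 PM UTC.
Marquesas is UTC−9:30, so local arrival = 1:45 PM − 9:30 = 4:15 AM on Apr 27.
Layover = 8:20 AM − 4:15 AM = 4 hours 5 minutes.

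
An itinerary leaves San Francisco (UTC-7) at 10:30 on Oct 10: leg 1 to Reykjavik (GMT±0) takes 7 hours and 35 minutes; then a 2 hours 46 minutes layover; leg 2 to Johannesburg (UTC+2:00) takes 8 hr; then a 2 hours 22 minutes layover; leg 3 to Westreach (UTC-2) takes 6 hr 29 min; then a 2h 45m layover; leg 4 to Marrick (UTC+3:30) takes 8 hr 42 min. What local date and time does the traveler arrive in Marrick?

11:39 on October 12

Convert departure to UTC: 10:30 + 7:00 = 17:30 UTC on Oct 10.
Add 7 hours and 35 minutes leg 1 → 01:05 UTC (Oct 11).
Add 2 hours and 46 minutes layover in Reykjavik → 03:51 UTC.
Add 8 hours leg 2 → 11:51 UTC.
Add 2 hours 22 minutes layover in Johannesburg → 14:13 UTC.
Add 6 hours and 29 minutes leg 3 → 20:42 UTC.
Add 2 hours and 45 minutes layover in Westreach → 23:27 UTC.
Add 8 hours 42 minutes leg 4 → 08:09 UTC (Oct 12).
Marrick is UTC+3:30, so local arrival = 08:09 + 3:30 = 11:39 on Oct 12.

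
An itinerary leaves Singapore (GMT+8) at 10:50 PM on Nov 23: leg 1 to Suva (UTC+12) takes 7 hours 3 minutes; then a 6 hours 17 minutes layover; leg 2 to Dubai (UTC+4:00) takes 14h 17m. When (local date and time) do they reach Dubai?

10:27 PM on November 24

Convert departure to UTC: 10:50 PM − 8:00 = 2:50 PM UTC on Nov 23.
Add 7 hours 3 minutes leg 1 → 9:53 PM UTC.
Add 6 hours and 17 minutes layover in Suva → 4:10 AM UTC (Nov 24).
Add 14 hours and 17 minutes leg 2 → 6:27 PM UTC.
Dubai is UTC+4:00, so local arrival = 6:27 PM + 4:00 = 10:27 PM on Nov 24.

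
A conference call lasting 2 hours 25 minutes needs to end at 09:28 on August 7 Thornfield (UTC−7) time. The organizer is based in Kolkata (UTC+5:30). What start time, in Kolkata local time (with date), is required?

19:33 on August 7

Target end time in UTC: 09:28 + 7:00 = 16:28 on Aug 7.
Subtract 2 hours 25 minutes → start 14:03 UTC on Aug 7.
Kolkata is UTC+5:30: 14:03 + 5:30 = 19:33 on Aug 7.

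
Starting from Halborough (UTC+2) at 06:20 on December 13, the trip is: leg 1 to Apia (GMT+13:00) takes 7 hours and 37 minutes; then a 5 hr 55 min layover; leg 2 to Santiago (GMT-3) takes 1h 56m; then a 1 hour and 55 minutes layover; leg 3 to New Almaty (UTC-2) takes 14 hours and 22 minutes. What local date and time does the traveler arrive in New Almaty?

Convert departure to UTC: 06:20 − 2:00 = 04:20 UTC on Dec 13.
Add 7 hours and 37 minutes leg 1 → 11:57 UTC.
Add 5 hours 55 minutes layover in Apia → 17:52 UTC.
Add 1 hour 56 minutes leg 2 → 19:48 UTC.
Add 1 hour 55 minutes layover in Santiago → 21:43 UTC.
Add 14 hours and 22 minutes leg 3 → 12:05 UTC (Dec 14).
New Almaty is UTC−2:00, so local arrival = 12:05 − 2:00 = 10:05 on Dec 14.

10:05 on December 14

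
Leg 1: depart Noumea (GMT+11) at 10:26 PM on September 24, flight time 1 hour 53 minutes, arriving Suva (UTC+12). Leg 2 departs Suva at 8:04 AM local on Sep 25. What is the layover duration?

6 hours 45 minutes

Convert departure to UTC: 10:26 PM − 11:00 = 11:26 AM UTC on Sep 24.
Add 1 hour 53 minutes flight time → 1:19 PM UTC.
Suva is UTC+12:00, so local arrival = 1:19 PM + 12:00 = 1:19 AM on Sep 25.
Layover = 8:04 AM − 1:19 AM = 6 hours 45 minutes.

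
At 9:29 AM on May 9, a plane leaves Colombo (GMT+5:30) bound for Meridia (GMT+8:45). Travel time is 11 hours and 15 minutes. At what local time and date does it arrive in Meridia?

Convert departure to UTC: 9:29 AM − 5:30 = 3:59 AM UTC on May 9.
Add 11 hours and 15 minutes travel time → 3:14 PM UTC.
Meridia is UTC+8:45, so local arrival = 3:14 PM + 8:45 = 11:59 PM on May 9.

11:59 PM on May 9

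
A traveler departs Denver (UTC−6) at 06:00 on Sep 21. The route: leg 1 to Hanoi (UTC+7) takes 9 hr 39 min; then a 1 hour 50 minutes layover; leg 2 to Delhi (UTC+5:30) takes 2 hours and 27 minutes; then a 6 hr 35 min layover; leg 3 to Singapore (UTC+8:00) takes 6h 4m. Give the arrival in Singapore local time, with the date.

Convert departure to UTC: 06:00 + 6:00 = 12:00 UTC on Sep 21.
Add 9 hours 39 minutes leg 1 → 21:39 UTC.
Add 1 hour and 50 minutes layover in Hanoi → 23:29 UTC.
Add 2 hours and 27 minutes leg 2 → 01:56 UTC (Sep 22).
Add 6 hours 35 minutes layover in Delhi → 08:31 UTC.
Add 6 hours and 4 minutes leg 3 → 14:35 UTC.
Singapore is UTC+8:00, so local arrival = 14:35 + 8:00 = 22:35 on Sep 22.

22:35 on Sep 22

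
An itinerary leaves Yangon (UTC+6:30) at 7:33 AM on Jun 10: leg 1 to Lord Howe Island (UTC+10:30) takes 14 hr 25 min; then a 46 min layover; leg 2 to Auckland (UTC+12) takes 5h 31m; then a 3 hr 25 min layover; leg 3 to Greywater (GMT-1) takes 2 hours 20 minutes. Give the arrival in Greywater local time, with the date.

2:30 AM on June 11

Convert departure to UTC: 7:33 AM − 6:30 = 1:03 AM UTC on Jun 10.
Add 14 hours 25 minutes leg 1 → 3:28 PM UTC.
Add 46 minutes layover in Lord Howe Island → 4:14 PM UTC.
Add 5 hours and 31 minutes leg 2 → 9:45 PM UTC.
Add 3 hours and 25 minutes layover in Auckland → 1:10 AM UTC (Jun 11).
Add 2 hours and 20 minutes leg 3 → 3:30 AM UTC.
Greywater is UTC−1:00, so local arrival = 3:30 AM − 1:00 = 2:30 AM on Jun 11.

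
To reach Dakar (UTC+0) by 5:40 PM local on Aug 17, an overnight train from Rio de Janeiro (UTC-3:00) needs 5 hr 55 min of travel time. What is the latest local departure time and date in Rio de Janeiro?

Target arrival is already UTC: 5:40 PM on Aug 17.
Subtract 5 hours 55 minutes → departure 11:45 AM UTC on Aug 17.
Rio de Janeiro is UTC−3:00: 11:45 AM − 3:00 = 8:45 AM on Aug 17.

8:45 AM on August 17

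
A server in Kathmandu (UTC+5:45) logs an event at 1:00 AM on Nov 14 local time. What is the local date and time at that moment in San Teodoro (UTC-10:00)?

9:15 AM on November 13

San Teodoro is 15:45 behind Kathmandu.
Shift by the zone difference: 1:00 AM − 15:45 = 9:15 AM on Nov 13 in San Teodoro.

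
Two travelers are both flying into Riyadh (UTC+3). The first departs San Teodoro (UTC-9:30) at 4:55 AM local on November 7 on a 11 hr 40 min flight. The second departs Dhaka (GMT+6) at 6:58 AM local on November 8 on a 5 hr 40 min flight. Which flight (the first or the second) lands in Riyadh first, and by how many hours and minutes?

the first, by 4 hours 33 minutes

Flight 1 in UTC: 4:55 AM + 9:30 = 2:25 PM on Nov 7.
+11 hours and 40 minutes → arrive 2:05 AM UTC on Nov 8.
Flight 2 in UTC: 6:58 AM − 6:00 = 12:58 AM on Nov 8.
+5 hours 40 minutes → arrive 6:38 AM UTC on Nov 8.
Flight 1 lands earlier by 4 hours 33 minutes.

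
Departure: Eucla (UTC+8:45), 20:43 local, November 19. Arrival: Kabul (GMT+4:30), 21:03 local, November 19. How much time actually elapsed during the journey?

Kabul is 4:15 behind Eucla.
Clock-face elapsed time (ignoring zones) is 20 minutes.
Actual elapsed = 20 minutes + 4:15 = 4 hours 35 minutes.

4 hours 35 minutes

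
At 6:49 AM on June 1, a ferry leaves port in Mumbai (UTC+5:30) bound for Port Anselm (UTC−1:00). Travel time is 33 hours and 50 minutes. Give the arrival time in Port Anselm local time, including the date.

Convert departure to UTC: 6:49 AM − 5:30 = 1:19 AM UTC on Jun 1.
Add 33 hours 50 minutes travel time → 11:09 AM UTC (Jun 2).
Port Anselm is UTC−1:00, so local arrival = 11:09 AM − 1:00 = 10:09 AM on Jun 2.

10:09 AM on Jun 2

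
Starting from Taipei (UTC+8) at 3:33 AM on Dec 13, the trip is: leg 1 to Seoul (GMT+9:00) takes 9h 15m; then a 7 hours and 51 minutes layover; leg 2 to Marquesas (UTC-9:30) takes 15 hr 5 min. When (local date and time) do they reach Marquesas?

Convert departure to UTC: 3:33 AM − 8:00 = 7:33 PM UTC on Dec 12.
Add 9 hours and 15 minutes leg 1 → 4:48 AM UTC (Dec 13).
Add 7 hours 51 minutes layover in Seoul → 12:39 PM UTC.
Add 15 hours and 5 minutes leg 2 → 3:44 AM UTC (Dec 14).
Marquesas is UTC−9:30, so local arrival = 3:44 AM − 9:30 = 6:14 PM on Dec 13.

6:14 PM on December 13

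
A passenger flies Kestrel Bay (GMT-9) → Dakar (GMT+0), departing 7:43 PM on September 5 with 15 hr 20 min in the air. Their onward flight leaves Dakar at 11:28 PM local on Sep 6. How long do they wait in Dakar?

3 hours 25 minutes

Convert departure to UTC: 7:43 PM + 9:00 = 4:43 AM UTC on Sep 6.
Add 15 hours and 20 minutes flight time → 8:03 PM UTC.
Dakar is UTC+0, so local arrival is the same: 8:03 PM on Sep 6.
Layover = 11:28 PM − 8:03 PM = 3 hours 25 minutes.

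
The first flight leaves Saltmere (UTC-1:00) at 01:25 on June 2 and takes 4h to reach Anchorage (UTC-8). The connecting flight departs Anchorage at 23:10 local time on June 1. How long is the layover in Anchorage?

45 minutes

Convert departure to UTC: 01:25 + 1:00 = 02:25 UTC on Jun 2.
Add 4 hours flight time → 06:25 UTC.
Anchorage is UTC−8:00, so local arrival = 06:25 − 8:00 = 22:25 on Jun 1.
Layover = 23:10 − 22:25 = 45 minutes.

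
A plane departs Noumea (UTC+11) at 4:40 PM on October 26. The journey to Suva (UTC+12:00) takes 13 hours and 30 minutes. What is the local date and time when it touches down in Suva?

Convert departure to UTC: 4:40 PM − 11:00 = 5:40 AM UTC on Oct 26.
Add 13 hours 30 minutes travel time → 7:10 PM UTC.
Suva is UTC+12:00, so local arrival = 7:10 PM + 12:00 = 7:10 AM on Oct 27.

7:10 AM on October 27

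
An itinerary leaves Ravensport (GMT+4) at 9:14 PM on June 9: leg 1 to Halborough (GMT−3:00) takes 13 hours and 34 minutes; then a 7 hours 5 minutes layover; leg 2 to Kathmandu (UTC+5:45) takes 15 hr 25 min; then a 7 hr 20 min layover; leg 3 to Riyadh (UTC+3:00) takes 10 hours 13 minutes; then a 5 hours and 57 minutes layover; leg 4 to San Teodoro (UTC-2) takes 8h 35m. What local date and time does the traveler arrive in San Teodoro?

11:23 AM on June 12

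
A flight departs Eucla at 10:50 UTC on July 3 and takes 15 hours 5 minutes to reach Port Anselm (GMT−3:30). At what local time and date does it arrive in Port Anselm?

22:25 on July 3

Departure is given in UTC: 10:50 on Jul 3.
Add 15 hours and 5 minutes → 01:55 UTC (Jul 4).
Port Anselm is UTC−3:30: 01:55 − 3:30 = 22:25 on Jul 3.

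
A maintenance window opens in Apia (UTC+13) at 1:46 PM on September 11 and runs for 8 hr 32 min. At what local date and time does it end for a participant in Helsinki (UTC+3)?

Convert start to UTC: 1:46 PM − 13:00 = 12:46 AM UTC on Sep 11.
Add 8 hours 32 minutes duration → 9:18 AM UTC.
Helsinki is UTC+3:00, so local end time = 9:18 AM + 3:00 = 12:18 PM on Sep 11.

12:18 PM on Sep 11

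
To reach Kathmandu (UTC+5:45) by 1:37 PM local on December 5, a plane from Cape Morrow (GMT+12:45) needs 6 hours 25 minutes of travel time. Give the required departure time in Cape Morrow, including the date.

Target arrival in UTC: 1:37 PM − 5:45 = 7:52 AM on Dec 5.
Subtract 6 hours and 25 minutes → departure 1:27 AM UTC on Dec 5.
Cape Morrow is UTC+12:45: 1:27 AM + 12:45 = 2:12 PM on Dec 5.

2:12 PM on Dec 5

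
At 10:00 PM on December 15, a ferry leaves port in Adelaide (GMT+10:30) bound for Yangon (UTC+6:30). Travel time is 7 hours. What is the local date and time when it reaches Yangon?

1:00 AM on Dec 16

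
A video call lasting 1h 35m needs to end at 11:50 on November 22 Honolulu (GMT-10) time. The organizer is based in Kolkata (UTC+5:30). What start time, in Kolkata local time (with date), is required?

Target end time in UTC: 11:50 + 10:00 = 21:50 on Nov 22.
Subtract 1 hour and 35 minutes → start 20:15 UTC on Nov 22.
Kolkata is UTC+5:30: 20:15 + 5:30 = 01:45 on Nov 23.

01:45 on November 23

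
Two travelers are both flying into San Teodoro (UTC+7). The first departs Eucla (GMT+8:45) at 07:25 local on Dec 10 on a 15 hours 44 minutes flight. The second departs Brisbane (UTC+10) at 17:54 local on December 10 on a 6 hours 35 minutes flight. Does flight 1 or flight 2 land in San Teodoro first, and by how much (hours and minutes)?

the first, by 5 minutes

Flight 1 in UTC: 07:25 − 8:45 = 22:40 on Dec 9.
+15 hours 44 minutes → arrive 14:24 UTC on Dec 10.
Flight 2 in UTC: 17:54 − 10:00 = 07:54 on Dec 10.
+6 hours 35 minutes → arrive 14:29 UTC on Dec 10.
Flight 1 lands earlier by 5 minutes.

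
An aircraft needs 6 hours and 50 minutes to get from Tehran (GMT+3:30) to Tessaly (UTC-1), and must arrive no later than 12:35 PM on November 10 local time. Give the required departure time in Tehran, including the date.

10:15 AM on November 10

Target arrival in UTC: 12:35 PM + 1:00 = 1:35 PM on Nov 10.
Subtract 6 hours and 50 minutes → departure 6:45 AM UTC on Nov 10.
Tehran is UTC+3:30: 6:45 AM + 3:30 = 10:15 AM on Nov 10.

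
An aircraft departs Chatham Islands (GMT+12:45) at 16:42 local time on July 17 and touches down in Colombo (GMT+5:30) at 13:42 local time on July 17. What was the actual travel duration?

4 hours 15 minutes

Colombo is 7:15 behind Chatham Islands.
Clock-face elapsed time (ignoring zones) is −3 hours.
Actual elapsed = −3 hours + 7:15 = 4 hours 15 minutes.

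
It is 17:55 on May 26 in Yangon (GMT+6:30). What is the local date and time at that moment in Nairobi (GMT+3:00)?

Nairobi is 3:30 behind Yangon.
Shift by the zone difference: 17:55 − 3:30 = 14:25 on May 26 in Nairobi.

14:25 on May 26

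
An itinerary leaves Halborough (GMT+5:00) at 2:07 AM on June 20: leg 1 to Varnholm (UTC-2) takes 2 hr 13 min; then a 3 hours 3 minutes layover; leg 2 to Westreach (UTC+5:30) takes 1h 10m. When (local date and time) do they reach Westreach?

9:03 AM on Jun 20

Convert departure to UTC: 2:07 AM − 5:00 = 9:07 PM UTC on Jun 19.
Add 2 hours 13 minutes leg 1 → 11:20 PM UTC.
Add 3 hours 3 minutes layover in Varnholm → 2:23 AM UTC (Jun 20).
Add 1 hour and 10 minutes leg 2 → 3:33 AM UTC.
Westreach is UTC+5:30, so local arrival = 3:33 AM + 5:30 = 9:03 AM on Jun 20.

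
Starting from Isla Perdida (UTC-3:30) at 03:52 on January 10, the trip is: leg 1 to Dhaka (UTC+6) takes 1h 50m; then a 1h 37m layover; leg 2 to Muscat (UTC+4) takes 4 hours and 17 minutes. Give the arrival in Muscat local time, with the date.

19:06 on Jan 10

Convert departure to UTC: 03:52 + 3:30 = 07:22 UTC on Jan 10.
Add 1 hour 50 minutes leg 1 → 09:12 UTC.
Add 1 hour and 37 minutes layover in Dhaka → 10:49 UTC.
Add 4 hours and 17 minutes leg 2 → 15:06 UTC.
Muscat is UTC+4:00, so local arrival = 15:06 + 4:00 = 19:06 on Jan 10.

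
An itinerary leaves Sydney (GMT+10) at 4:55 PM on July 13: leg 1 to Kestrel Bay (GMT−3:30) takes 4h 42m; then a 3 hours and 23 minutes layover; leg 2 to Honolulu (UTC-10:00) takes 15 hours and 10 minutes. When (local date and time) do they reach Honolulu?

Convert departure to UTC: 4:55 PM − 10:00 = 6:55 AM UTC on Jul 13.
Add 4 hours and 42 minutes leg 1 → 11:37 AM UTC.
Add 3 hours 23 minutes layover in Kestrel Bay → 3:00 PM UTC.
Add 15 hours and 10 minutes leg 2 → 6:10 AM UTC (Jul 14).
Honolulu is UTC−10:00, so local arrival = 6:10 AM − 10:00 = 8:10 PM on Jul 13.

8:10 PM on Jul 13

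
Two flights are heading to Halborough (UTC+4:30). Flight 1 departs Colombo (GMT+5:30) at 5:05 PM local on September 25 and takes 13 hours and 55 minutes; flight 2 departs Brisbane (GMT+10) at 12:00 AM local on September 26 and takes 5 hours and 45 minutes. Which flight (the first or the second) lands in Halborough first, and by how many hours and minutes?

the second, by 5 hours 45 minutes

Flight 1 in UTC: 5:05 PM − 5:30 = 11:35 AM on Sep 25.
+13 hours 55 minutes → arrive 1:30 AM UTC on Sep 26.
Flight 2 in UTC: 12:00 AM − 10:00 = 2:00 PM on Sep 25.
+5 hours 45 minutes → arrive 7:45 PM UTC on Sep 25.
Flight 2 lands earlier by 5 hours 45 minutes.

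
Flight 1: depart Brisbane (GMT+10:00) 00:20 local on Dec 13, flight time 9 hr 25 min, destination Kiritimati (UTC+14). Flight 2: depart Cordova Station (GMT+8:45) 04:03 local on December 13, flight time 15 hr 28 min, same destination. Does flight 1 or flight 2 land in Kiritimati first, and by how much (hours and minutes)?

the first, by 11 hours 1 minute

Flight 1 in UTC: 00:20 − 10:00 = 14:20 on Dec 12.
+9 hours and 25 minutes → arrive 23:45 UTC on Dec 12.
Flight 2 in UTC: 04:03 − 8:45 = 19:18 on Dec 12.
+15 hours and 28 minutes → arrive 10:46 UTC on Dec 13.
Flight 1 lands earlier by 11 hours 1 minute.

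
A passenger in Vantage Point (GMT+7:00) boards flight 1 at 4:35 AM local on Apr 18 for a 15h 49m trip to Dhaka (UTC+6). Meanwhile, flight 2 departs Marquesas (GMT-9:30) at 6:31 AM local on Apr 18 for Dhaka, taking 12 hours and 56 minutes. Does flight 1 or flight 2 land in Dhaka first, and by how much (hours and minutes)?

the first, by 15 hours 33 minutes

Flight 1 in UTC: 4:35 AM − 7:00 = 9:35 PM on Apr 17.
+15 hours and 49 minutes → arrive 1:24 PM UTC on Apr 18.
Flight 2 in UTC: 6:31 AM + 9:30 = 4:01 PM on Apr 18.
+12 hours and 56 minutes → arrive 4:57 AM UTC on Apr 19.
Flight 1 lands earlier by 15 hours 33 minutes.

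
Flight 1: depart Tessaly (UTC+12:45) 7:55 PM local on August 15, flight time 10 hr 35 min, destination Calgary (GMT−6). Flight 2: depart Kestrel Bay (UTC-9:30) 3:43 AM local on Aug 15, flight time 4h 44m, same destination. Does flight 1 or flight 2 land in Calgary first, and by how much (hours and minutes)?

Flight 1 in UTC: 7:55 PM − 12:45 = 7:10 AM on Aug 15.
+10 hours 35 minutes → arrive 5:45 PM UTC on Aug 15.
Flight 2 in UTC: 3:43 AM + 9:30 = 1:13 PM on Aug 15.
+4 hours 44 minutes → arrive 5:57 PM UTC on Aug 15.
Flight 1 lands earlier by 12 minutes.

the first, by 12 minutes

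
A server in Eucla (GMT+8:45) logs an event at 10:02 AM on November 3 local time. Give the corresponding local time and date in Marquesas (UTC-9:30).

3:47 PM on Nov 2

In UTC: 10:02 AM − 8:45 = 1:17 AM on Nov 3.
Marquesas is UTC−9:30: 1:17 AM − 9:30 = 3:47 PM on Nov 2.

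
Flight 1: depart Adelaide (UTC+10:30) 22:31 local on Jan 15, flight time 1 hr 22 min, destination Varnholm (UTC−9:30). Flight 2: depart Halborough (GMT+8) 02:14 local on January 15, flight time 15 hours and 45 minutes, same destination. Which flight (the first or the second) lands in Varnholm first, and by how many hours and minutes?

the second, by 3 hours 24 minutes

Flight 1 in UTC: 22:31 − 10:30 = 12:01 on Jan 15.
+1 hour and 22 minutes → arrive 13:23 UTC on Jan 15.
Flight 2 in UTC: 02:14 − 8:00 = 18:14 on Jan 14.
+15 hours 45 minutes → arrive 09:59 UTC on Jan 15.
Flight 2 lands earlier by 3 hours 24 minutes.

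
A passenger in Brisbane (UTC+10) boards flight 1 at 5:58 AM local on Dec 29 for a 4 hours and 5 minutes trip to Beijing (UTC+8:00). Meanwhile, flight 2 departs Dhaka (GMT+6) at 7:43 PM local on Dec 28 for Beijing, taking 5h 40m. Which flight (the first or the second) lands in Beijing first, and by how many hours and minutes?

Flight 1 in UTC: 5:58 AM − 10:00 = 7:58 PM on Dec 28.
+4 hours 5 minutes → arrive 12:03 AM UTC on Dec 29.
Flight 2 in UTC: 7:43 PM − 6:00 = 1:43 PM on Dec 28.
+5 hours and 40 minutes → arrive 7:23 PM UTC on Dec 28.
Flight 2 lands earlier by 4 hours 40 minutes.

the second, by 4 hours 40 minutes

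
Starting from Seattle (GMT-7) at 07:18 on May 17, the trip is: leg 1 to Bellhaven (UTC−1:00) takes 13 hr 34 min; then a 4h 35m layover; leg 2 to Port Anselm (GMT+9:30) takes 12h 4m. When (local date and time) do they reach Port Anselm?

06:01 on May 19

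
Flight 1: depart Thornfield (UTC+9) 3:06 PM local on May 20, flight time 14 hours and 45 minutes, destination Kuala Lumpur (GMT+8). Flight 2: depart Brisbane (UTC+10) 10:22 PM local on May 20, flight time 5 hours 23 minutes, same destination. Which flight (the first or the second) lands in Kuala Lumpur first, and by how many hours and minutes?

the second, by 3 hours 6 minutes

Flight 1 in UTC: 3:06 PM − 9:00 = 6:06 AM on May 20.
+14 hours and 45 minutes → arrive 8:51 PM UTC on May 20.
Flight 2 in UTC: 10:22 PM − 10:00 = 12:22 PM on May 20.
+5 hours and 23 minutes → arrive 5:45 PM UTC on May 20.
Flight 2 lands earlier by 3 hours 6 minutes.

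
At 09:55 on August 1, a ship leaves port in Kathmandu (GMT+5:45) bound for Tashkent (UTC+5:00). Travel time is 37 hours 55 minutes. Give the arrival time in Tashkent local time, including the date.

23:05 on Aug 2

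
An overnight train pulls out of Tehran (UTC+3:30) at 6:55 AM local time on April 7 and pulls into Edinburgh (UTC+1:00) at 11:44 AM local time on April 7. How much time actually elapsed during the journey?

7 hours 19 minutes

Edinburgh is 2:30 behind Tehran.
Clock-face elapsed time (ignoring zones) is 4 hours 49 minutes.
Actual elapsed = 4 hours 49 minutes + 2:30 = 7 hours 19 minutes.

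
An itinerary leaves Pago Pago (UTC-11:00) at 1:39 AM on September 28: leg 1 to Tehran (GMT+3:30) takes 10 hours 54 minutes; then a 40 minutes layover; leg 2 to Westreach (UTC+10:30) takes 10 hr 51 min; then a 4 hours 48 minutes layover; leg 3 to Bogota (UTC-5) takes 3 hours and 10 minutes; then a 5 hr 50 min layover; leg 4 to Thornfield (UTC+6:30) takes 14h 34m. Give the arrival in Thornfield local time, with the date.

Convert departure to UTC: 1:39 AM + 11:00 = 12:39 PM UTC on Sep 28.
Add 10 hours 54 minutes leg 1 → 11:33 PM UTC.
Add 40 minutes layover in Tehran → 12:13 AM UTC (Sep 29).
Add 10 hours 51 minutes leg 2 → 11:04 AM UTC.
Add 4 hours and 48 minutes layover in Westreach → 3:52 PM UTC.
Add 3 hours and 10 minutes leg 3 → 7:02 PM UTC.
Add 5 hours 50 minutes layover in Bogota → 12:52 AM UTC (Sep 30).
Add 14 hours and 34 minutes leg 4 → 3:26 PM UTC.
Thornfield is UTC+6:30, so local arrival = 3:26 PM + 6:30 = 9:56 PM on Sep 30.

9:56 PM on September 30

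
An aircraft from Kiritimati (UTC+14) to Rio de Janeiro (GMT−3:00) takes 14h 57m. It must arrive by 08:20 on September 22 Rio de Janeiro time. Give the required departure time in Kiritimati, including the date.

Target arrival in UTC: 08:20 + 3:00 = 11:20 on Sep 22.
Subtract 14 hours 57 minutes → departure 20:23 UTC on Sep 21.
Kiritimati is UTC+14:00: 20:23 + 14:00 = 10:23 on Sep 22.

10:23 on September 22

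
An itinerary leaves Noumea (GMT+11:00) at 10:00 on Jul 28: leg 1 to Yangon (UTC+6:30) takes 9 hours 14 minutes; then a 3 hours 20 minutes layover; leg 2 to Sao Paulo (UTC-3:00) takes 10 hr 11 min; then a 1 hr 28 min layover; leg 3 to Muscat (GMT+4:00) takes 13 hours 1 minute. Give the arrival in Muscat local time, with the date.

Convert departure to UTC: 10:00 − 11:00 = 23:00 UTC on Jul 27.
Add 9 hours 14 minutes leg 1 → 08:14 UTC (Jul 28).
Add 3 hours and 20 minutes layover in Yangon → 11:34 UTC.
Add 10 hours and 11 minutes leg 2 → 21:45 UTC.
Add 1 hour 28 minutes layover in Sao Paulo → 23:13 UTC.
Add 13 hours 1 minute leg 3 → 12:14 UTC (Jul 29).
Muscat is UTC+4:00, so local arrival = 12:14 + 4:00 = 16:14 on Jul 29.

16:14 on July 29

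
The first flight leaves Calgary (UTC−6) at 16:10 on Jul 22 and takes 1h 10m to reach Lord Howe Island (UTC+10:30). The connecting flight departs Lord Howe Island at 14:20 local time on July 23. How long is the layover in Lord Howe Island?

Convert departure to UTC: 16:10 + 6:00 = 22:10 UTC on Jul 22.
Add 1 hour and 10 minutes flight time → 23:20 UTC.
Lord Howe Island is UTC+10:30, so local arrival = 23:20 + 10:30 = 09:50 on Jul 23.
Layover = 14:20 − 09:50 = 4 hours 30 minutes.

4 hours 30 minutes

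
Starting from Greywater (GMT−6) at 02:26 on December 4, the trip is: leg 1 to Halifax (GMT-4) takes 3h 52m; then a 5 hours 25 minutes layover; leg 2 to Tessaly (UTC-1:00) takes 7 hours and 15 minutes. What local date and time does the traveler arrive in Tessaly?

Convert departure to UTC: 02:26 + 6:00 = 08:26 UTC on Dec 4.
Add 3 hours 52 minutes leg 1 → 12:18 UTC.
Add 5 hours 25 minutes layover in Halifax → 17:43 UTC.
Add 7 hours 15 minutes leg 2 → 00:58 UTC (Dec 5).
Tessaly is UTC−1:00, so local arrival = 00:58 − 1:00 = 23:58 on Dec 4.

23:58 on Dec 4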